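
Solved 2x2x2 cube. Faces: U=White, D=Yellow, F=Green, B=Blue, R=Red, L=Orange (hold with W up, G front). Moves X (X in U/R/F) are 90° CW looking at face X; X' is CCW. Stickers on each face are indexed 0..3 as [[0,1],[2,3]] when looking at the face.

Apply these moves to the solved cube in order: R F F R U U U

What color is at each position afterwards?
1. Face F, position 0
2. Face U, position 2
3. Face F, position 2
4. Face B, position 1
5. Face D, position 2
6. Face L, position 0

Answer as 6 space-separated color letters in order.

Answer: O W Y O Y Y

Derivation:
After move 1 (R): R=RRRR U=WGWG F=GYGY D=YBYB B=WBWB
After move 2 (F): F=GGYY U=WGOO R=WRGR D=RRYB L=OYOB
After move 3 (F): F=YGYG U=WGBY R=OROR D=GWYB L=OROR
After move 4 (R): R=OORR U=WGBG F=YWYB D=GWYW B=YBGB
After move 5 (U): U=BWGG F=OOYB R=YBRR B=ORGB L=YWOR
After move 6 (U): U=GBGW F=YBYB R=ORRR B=YWGB L=OOOR
After move 7 (U): U=GGWB F=ORYB R=YWRR B=OOGB L=YBOR
Query 1: F[0] = O
Query 2: U[2] = W
Query 3: F[2] = Y
Query 4: B[1] = O
Query 5: D[2] = Y
Query 6: L[0] = Y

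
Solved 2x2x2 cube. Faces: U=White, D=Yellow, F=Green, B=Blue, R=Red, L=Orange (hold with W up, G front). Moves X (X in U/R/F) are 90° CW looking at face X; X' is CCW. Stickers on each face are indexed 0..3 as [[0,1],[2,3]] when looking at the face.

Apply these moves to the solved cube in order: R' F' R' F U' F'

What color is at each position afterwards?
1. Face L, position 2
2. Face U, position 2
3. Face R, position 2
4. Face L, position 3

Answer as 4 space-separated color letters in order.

After move 1 (R'): R=RRRR U=WBWB F=GWGW D=YGYG B=YBYB
After move 2 (F'): F=WWGG U=WBRR R=GRYR D=OOYG L=OBOW
After move 3 (R'): R=RRGY U=WYRY F=WBGR D=OWYG B=GBOB
After move 4 (F): F=GWRB U=WYWB R=RRYY D=GRYG L=OOOW
After move 5 (U'): U=YBWW F=OORB R=GWYY B=RROB L=GBOW
After move 6 (F'): F=OBOR U=YBGY R=RWGY D=BWYG L=GWOW
Query 1: L[2] = O
Query 2: U[2] = G
Query 3: R[2] = G
Query 4: L[3] = W

Answer: O G G W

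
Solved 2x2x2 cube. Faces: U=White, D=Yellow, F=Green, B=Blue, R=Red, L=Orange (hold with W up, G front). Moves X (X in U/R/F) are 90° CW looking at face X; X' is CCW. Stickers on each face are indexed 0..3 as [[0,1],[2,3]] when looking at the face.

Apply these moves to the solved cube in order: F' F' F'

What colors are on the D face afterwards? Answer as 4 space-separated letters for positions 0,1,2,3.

After move 1 (F'): F=GGGG U=WWRR R=YRYR D=OOYY L=OWOW
After move 2 (F'): F=GGGG U=WWYY R=OROR D=WWYY L=OROR
After move 3 (F'): F=GGGG U=WWOO R=WRWR D=RRYY L=OYOY
Query: D face = RRYY

Answer: R R Y Y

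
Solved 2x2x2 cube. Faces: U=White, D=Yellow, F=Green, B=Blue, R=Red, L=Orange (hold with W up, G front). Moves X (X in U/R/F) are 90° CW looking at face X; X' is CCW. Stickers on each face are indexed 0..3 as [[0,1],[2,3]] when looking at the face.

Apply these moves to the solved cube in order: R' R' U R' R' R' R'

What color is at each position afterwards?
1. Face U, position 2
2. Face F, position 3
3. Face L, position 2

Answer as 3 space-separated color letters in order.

After move 1 (R'): R=RRRR U=WBWB F=GWGW D=YGYG B=YBYB
After move 2 (R'): R=RRRR U=WYWY F=GBGB D=YWYW B=GBGB
After move 3 (U): U=WWYY F=RRGB R=GBRR B=OOGB L=GBOO
After move 4 (R'): R=BRGR U=WGYO F=RWGY D=YRYB B=WOWB
After move 5 (R'): R=RRBG U=WWYW F=RGGO D=YWYY B=BORB
After move 6 (R'): R=RGRB U=WRYB F=RWGW D=YGYO B=YOWB
After move 7 (R'): R=GBRR U=WWYY F=RRGB D=YWYW B=OOGB
Query 1: U[2] = Y
Query 2: F[3] = B
Query 3: L[2] = O

Answer: Y B O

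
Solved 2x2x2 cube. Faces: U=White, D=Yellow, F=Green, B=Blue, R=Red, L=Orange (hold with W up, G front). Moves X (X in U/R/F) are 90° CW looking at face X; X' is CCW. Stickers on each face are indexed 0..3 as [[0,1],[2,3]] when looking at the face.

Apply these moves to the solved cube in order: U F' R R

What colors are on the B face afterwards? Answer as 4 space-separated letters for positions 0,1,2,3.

After move 1 (U): U=WWWW F=RRGG R=BBRR B=OOBB L=GGOO
After move 2 (F'): F=RGRG U=WWBR R=YBYR D=GOYY L=GWOW
After move 3 (R): R=YYRB U=WGBG F=RORY D=GBYO B=ROWB
After move 4 (R): R=RYBY U=WOBY F=RBRO D=GWYR B=GOGB
Query: B face = GOGB

Answer: G O G B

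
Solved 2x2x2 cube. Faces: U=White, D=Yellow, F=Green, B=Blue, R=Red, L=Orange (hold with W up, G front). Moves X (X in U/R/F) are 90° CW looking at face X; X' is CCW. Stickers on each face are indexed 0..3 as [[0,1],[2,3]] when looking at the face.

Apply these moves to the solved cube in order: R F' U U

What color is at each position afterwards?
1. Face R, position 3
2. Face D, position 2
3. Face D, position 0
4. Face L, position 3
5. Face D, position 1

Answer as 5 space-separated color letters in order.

After move 1 (R): R=RRRR U=WGWG F=GYGY D=YBYB B=WBWB
After move 2 (F'): F=YYGG U=WGRR R=BRYR D=OOYB L=OGOW
After move 3 (U): U=RWRG F=BRGG R=WBYR B=OGWB L=YYOW
After move 4 (U): U=RRGW F=WBGG R=OGYR B=YYWB L=BROW
Query 1: R[3] = R
Query 2: D[2] = Y
Query 3: D[0] = O
Query 4: L[3] = W
Query 5: D[1] = O

Answer: R Y O W O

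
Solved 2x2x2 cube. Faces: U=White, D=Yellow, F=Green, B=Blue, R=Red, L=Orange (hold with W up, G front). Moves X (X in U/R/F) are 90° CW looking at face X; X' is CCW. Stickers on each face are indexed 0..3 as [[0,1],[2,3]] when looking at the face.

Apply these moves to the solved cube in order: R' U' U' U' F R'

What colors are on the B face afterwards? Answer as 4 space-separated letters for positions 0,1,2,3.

After move 1 (R'): R=RRRR U=WBWB F=GWGW D=YGYG B=YBYB
After move 2 (U'): U=BBWW F=OOGW R=GWRR B=RRYB L=YBOO
After move 3 (U'): U=BWBW F=YBGW R=OORR B=GWYB L=RROO
After move 4 (U'): U=WWBB F=RRGW R=YBRR B=OOYB L=GWOO
After move 5 (F): F=GRWR U=WWOW R=BBBR D=RYYG L=GYOG
After move 6 (R'): R=BRBB U=WYOO F=GWWW D=RRYR B=GOYB
Query: B face = GOYB

Answer: G O Y B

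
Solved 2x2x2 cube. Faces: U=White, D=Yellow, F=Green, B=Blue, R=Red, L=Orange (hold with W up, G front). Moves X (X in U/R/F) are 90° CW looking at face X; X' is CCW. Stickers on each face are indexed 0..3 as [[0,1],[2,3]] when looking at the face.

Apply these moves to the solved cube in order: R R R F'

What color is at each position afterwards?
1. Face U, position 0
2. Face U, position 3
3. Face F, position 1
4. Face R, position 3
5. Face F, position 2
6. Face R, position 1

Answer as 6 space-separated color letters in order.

Answer: W R W R G R

Derivation:
After move 1 (R): R=RRRR U=WGWG F=GYGY D=YBYB B=WBWB
After move 2 (R): R=RRRR U=WYWY F=GBGB D=YWYW B=GBGB
After move 3 (R): R=RRRR U=WBWB F=GWGW D=YGYG B=YBYB
After move 4 (F'): F=WWGG U=WBRR R=GRYR D=OOYG L=OBOW
Query 1: U[0] = W
Query 2: U[3] = R
Query 3: F[1] = W
Query 4: R[3] = R
Query 5: F[2] = G
Query 6: R[1] = R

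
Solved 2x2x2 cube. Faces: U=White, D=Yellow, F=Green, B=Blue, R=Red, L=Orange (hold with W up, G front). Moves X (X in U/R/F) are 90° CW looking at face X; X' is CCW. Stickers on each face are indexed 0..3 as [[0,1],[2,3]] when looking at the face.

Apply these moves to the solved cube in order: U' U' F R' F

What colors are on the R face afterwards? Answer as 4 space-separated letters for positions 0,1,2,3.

After move 1 (U'): U=WWWW F=OOGG R=GGRR B=RRBB L=BBOO
After move 2 (U'): U=WWWW F=BBGG R=OORR B=GGBB L=RROO
After move 3 (F): F=GBGB U=WWOR R=WOWR D=ROYY L=RYOY
After move 4 (R'): R=ORWW U=WBOG F=GWGR D=RBYB B=YGOB
After move 5 (F): F=GGRW U=WBYY R=ORGW D=WOYB L=RROB
Query: R face = ORGW

Answer: O R G W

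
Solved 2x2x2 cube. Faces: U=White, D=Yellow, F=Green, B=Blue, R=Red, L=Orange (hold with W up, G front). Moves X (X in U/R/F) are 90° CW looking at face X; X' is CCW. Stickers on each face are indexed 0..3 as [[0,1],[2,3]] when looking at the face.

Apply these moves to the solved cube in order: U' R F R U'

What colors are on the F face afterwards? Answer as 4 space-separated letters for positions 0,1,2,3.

After move 1 (U'): U=WWWW F=OOGG R=GGRR B=RRBB L=BBOO
After move 2 (R): R=RGRG U=WOWG F=OYGY D=YBYR B=WRWB
After move 3 (F): F=GOYY U=WOOB R=WGGG D=RRYR L=BYOB
After move 4 (R): R=GWGG U=WOOY F=GRYR D=RWYW B=BROB
After move 5 (U'): U=OYWO F=BYYR R=GRGG B=GWOB L=BROB
Query: F face = BYYR

Answer: B Y Y R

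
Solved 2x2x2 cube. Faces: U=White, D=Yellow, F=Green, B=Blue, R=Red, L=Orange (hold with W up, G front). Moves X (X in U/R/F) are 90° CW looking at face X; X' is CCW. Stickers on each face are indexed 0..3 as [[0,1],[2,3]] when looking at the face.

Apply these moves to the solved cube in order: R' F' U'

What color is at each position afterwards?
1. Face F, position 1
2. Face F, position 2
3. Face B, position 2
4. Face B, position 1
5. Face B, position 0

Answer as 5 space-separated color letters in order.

Answer: B G Y R G

Derivation:
After move 1 (R'): R=RRRR U=WBWB F=GWGW D=YGYG B=YBYB
After move 2 (F'): F=WWGG U=WBRR R=GRYR D=OOYG L=OBOW
After move 3 (U'): U=BRWR F=OBGG R=WWYR B=GRYB L=YBOW
Query 1: F[1] = B
Query 2: F[2] = G
Query 3: B[2] = Y
Query 4: B[1] = R
Query 5: B[0] = G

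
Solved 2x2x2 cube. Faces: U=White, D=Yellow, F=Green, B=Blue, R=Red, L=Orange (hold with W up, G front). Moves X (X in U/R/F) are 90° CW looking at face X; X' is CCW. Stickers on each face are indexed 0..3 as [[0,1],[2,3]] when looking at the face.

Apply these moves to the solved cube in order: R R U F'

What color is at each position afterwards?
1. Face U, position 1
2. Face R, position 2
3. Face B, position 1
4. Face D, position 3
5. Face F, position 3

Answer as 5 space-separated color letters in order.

Answer: W Y O W G

Derivation:
After move 1 (R): R=RRRR U=WGWG F=GYGY D=YBYB B=WBWB
After move 2 (R): R=RRRR U=WYWY F=GBGB D=YWYW B=GBGB
After move 3 (U): U=WWYY F=RRGB R=GBRR B=OOGB L=GBOO
After move 4 (F'): F=RBRG U=WWGR R=WBYR D=BOYW L=GYOY
Query 1: U[1] = W
Query 2: R[2] = Y
Query 3: B[1] = O
Query 4: D[3] = W
Query 5: F[3] = G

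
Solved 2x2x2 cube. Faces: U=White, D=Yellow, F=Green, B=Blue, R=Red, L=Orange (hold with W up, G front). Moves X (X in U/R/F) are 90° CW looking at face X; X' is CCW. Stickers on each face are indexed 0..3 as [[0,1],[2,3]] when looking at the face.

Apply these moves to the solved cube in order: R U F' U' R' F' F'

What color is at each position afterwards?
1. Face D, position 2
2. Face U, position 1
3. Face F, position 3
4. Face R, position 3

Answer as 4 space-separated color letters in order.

Answer: Y W G Y

Derivation:
After move 1 (R): R=RRRR U=WGWG F=GYGY D=YBYB B=WBWB
After move 2 (U): U=WWGG F=RRGY R=WBRR B=OOWB L=GYOO
After move 3 (F'): F=RYRG U=WWWR R=BBYR D=YOYB L=GGOG
After move 4 (U'): U=WRWW F=GGRG R=RYYR B=BBWB L=OOOG
After move 5 (R'): R=YRRY U=WWWB F=GRRW D=YGYG B=BBOB
After move 6 (F'): F=RWGR U=WWYR R=GRYY D=OGYG L=OBOW
After move 7 (F'): F=WRRG U=WWGY R=GROY D=BWYG L=OROY
Query 1: D[2] = Y
Query 2: U[1] = W
Query 3: F[3] = G
Query 4: R[3] = Y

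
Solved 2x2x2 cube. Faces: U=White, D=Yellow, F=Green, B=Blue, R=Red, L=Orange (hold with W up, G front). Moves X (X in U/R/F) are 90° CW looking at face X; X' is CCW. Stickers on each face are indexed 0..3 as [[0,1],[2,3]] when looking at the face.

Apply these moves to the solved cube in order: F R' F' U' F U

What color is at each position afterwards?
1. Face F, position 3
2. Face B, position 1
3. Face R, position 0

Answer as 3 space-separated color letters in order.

After move 1 (F): F=GGGG U=WWOO R=WRWR D=RRYY L=OYOY
After move 2 (R'): R=RRWW U=WBOB F=GWGO D=RGYG B=YBRB
After move 3 (F'): F=WOGG U=WBRW R=GRRW D=YYYG L=OBOO
After move 4 (U'): U=BWWR F=OBGG R=WORW B=GRRB L=YBOO
After move 5 (F): F=GOGB U=BWOB R=WORW D=RWYG L=YYOY
After move 6 (U): U=OBBW F=WOGB R=GRRW B=YYRB L=GOOY
Query 1: F[3] = B
Query 2: B[1] = Y
Query 3: R[0] = G

Answer: B Y G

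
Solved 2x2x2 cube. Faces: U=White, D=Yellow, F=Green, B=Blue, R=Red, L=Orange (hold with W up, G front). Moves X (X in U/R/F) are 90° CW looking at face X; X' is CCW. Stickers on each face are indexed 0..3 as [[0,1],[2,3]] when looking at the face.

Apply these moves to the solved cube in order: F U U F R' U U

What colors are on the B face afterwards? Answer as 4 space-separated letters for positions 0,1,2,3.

After move 1 (F): F=GGGG U=WWOO R=WRWR D=RRYY L=OYOY
After move 2 (U): U=OWOW F=WRGG R=BBWR B=OYBB L=GGOY
After move 3 (U): U=OOWW F=BBGG R=OYWR B=GGBB L=WROY
After move 4 (F): F=GBGB U=OOYR R=WYWR D=WOYY L=WROR
After move 5 (R'): R=YRWW U=OBYG F=GOGR D=WBYB B=YGOB
After move 6 (U): U=YOGB F=YRGR R=YGWW B=WROB L=GOOR
After move 7 (U): U=GYBO F=YGGR R=WRWW B=GOOB L=YROR
Query: B face = GOOB

Answer: G O O B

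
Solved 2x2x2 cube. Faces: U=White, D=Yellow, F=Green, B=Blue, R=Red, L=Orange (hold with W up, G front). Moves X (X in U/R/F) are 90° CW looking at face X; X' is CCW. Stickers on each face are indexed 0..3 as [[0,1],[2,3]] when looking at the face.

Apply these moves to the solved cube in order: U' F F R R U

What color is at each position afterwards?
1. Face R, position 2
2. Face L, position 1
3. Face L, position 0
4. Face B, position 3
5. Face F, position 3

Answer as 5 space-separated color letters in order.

Answer: G B G B R

Derivation:
After move 1 (U'): U=WWWW F=OOGG R=GGRR B=RRBB L=BBOO
After move 2 (F): F=GOGO U=WWOB R=WGWR D=RGYY L=BYOY
After move 3 (F): F=GGOO U=WWYY R=OGBR D=WWYY L=BROG
After move 4 (R): R=BORG U=WGYO F=GWOY D=WBYR B=YRWB
After move 5 (R): R=RBGO U=WWYY F=GBOR D=WWYY B=ORGB
After move 6 (U): U=YWYW F=RBOR R=ORGO B=BRGB L=GBOG
Query 1: R[2] = G
Query 2: L[1] = B
Query 3: L[0] = G
Query 4: B[3] = B
Query 5: F[3] = R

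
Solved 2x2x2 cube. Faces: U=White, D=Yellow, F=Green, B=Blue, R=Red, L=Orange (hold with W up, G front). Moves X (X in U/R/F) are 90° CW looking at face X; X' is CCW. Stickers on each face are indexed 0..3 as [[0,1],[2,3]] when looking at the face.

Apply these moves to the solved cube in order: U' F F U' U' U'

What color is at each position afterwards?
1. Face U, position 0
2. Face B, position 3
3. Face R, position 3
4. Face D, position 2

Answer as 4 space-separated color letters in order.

Answer: Y B R Y

Derivation:
After move 1 (U'): U=WWWW F=OOGG R=GGRR B=RRBB L=BBOO
After move 2 (F): F=GOGO U=WWOB R=WGWR D=RGYY L=BYOY
After move 3 (F): F=GGOO U=WWYY R=OGBR D=WWYY L=BROG
After move 4 (U'): U=WYWY F=BROO R=GGBR B=OGBB L=RROG
After move 5 (U'): U=YYWW F=RROO R=BRBR B=GGBB L=OGOG
After move 6 (U'): U=YWYW F=OGOO R=RRBR B=BRBB L=GGOG
Query 1: U[0] = Y
Query 2: B[3] = B
Query 3: R[3] = R
Query 4: D[2] = Y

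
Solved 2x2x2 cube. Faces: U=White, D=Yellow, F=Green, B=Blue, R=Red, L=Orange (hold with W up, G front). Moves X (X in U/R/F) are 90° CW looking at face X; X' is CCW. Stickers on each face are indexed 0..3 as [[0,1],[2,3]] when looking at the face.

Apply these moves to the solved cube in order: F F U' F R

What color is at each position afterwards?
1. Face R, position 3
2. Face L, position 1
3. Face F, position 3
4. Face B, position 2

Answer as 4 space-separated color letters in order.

After move 1 (F): F=GGGG U=WWOO R=WRWR D=RRYY L=OYOY
After move 2 (F): F=GGGG U=WWYY R=OROR D=WWYY L=OROR
After move 3 (U'): U=WYWY F=ORGG R=GGOR B=ORBB L=BBOR
After move 4 (F): F=GOGR U=WYRB R=WGYR D=OGYY L=BWOW
After move 5 (R): R=YWRG U=WORR F=GGGY D=OBYO B=BRYB
Query 1: R[3] = G
Query 2: L[1] = W
Query 3: F[3] = Y
Query 4: B[2] = Y

Answer: G W Y Y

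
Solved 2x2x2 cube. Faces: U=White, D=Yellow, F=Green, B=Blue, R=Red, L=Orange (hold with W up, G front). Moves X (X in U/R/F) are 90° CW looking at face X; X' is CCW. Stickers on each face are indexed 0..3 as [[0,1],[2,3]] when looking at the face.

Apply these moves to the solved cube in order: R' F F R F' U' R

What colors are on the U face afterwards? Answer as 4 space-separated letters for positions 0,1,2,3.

Answer: G G W W

Derivation:
After move 1 (R'): R=RRRR U=WBWB F=GWGW D=YGYG B=YBYB
After move 2 (F): F=GGWW U=WBOO R=WRBR D=RRYG L=OYOG
After move 3 (F): F=WGWG U=WBGY R=OROR D=BWYG L=OROR
After move 4 (R): R=OORR U=WGGG F=WWWG D=BYYY B=YBBB
After move 5 (F'): F=WGWW U=WGOR R=YOBR D=RRYY L=OGOG
After move 6 (U'): U=GRWO F=OGWW R=WGBR B=YOBB L=YBOG
After move 7 (R): R=BWRG U=GGWW F=ORWY D=RBYY B=OORB
Query: U face = GGWW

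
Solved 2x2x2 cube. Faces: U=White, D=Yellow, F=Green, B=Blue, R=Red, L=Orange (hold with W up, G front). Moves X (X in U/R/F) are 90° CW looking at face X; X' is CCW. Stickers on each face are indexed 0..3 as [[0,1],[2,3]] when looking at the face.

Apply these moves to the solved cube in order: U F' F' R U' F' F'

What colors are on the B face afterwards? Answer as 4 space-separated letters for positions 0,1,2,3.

After move 1 (U): U=WWWW F=RRGG R=BBRR B=OOBB L=GGOO
After move 2 (F'): F=RGRG U=WWBR R=YBYR D=GOYY L=GWOW
After move 3 (F'): F=GGRR U=WWYY R=OBGR D=WWYY L=GROB
After move 4 (R): R=GORB U=WGYR F=GWRY D=WBYO B=YOWB
After move 5 (U'): U=GRWY F=GRRY R=GWRB B=GOWB L=YOOB
After move 6 (F'): F=RYGR U=GRGR R=BWWB D=OBYO L=YYOW
After move 7 (F'): F=YRRG U=GRBW R=BWOB D=YWYO L=YROG
Query: B face = GOWB

Answer: G O W B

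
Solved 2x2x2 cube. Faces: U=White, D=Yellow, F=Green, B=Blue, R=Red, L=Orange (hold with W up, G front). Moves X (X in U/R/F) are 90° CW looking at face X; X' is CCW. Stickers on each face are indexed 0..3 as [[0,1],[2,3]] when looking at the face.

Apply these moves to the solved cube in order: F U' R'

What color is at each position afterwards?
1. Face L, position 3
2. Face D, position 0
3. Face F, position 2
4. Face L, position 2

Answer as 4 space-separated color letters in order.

After move 1 (F): F=GGGG U=WWOO R=WRWR D=RRYY L=OYOY
After move 2 (U'): U=WOWO F=OYGG R=GGWR B=WRBB L=BBOY
After move 3 (R'): R=GRGW U=WBWW F=OOGO D=RYYG B=YRRB
Query 1: L[3] = Y
Query 2: D[0] = R
Query 3: F[2] = G
Query 4: L[2] = O

Answer: Y R G O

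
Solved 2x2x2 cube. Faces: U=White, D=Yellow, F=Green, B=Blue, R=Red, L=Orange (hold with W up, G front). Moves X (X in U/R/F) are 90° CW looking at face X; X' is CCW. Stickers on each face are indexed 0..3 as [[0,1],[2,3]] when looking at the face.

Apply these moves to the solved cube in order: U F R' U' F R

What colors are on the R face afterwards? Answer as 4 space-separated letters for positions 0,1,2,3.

Answer: O W W W

Derivation:
After move 1 (U): U=WWWW F=RRGG R=BBRR B=OOBB L=GGOO
After move 2 (F): F=GRGR U=WWOG R=WBWR D=RBYY L=GYOY
After move 3 (R'): R=BRWW U=WBOO F=GWGG D=RRYR B=YOBB
After move 4 (U'): U=BOWO F=GYGG R=GWWW B=BRBB L=YOOY
After move 5 (F): F=GGGY U=BOYO R=WWOW D=WGYR L=YROR
After move 6 (R): R=OWWW U=BGYY F=GGGR D=WBYB B=OROB
Query: R face = OWWW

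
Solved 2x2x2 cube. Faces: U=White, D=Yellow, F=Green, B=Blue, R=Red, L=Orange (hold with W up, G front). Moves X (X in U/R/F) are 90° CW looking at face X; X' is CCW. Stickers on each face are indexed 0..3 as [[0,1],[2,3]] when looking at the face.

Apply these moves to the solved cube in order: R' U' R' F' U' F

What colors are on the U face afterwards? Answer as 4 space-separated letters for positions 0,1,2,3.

Answer: Y G W R

Derivation:
After move 1 (R'): R=RRRR U=WBWB F=GWGW D=YGYG B=YBYB
After move 2 (U'): U=BBWW F=OOGW R=GWRR B=RRYB L=YBOO
After move 3 (R'): R=WRGR U=BYWR F=OBGW D=YOYW B=GRGB
After move 4 (F'): F=BWOG U=BYWG R=ORYR D=BOYW L=YROW
After move 5 (U'): U=YGBW F=YROG R=BWYR B=ORGB L=GROW
After move 6 (F): F=OYGR U=YGWR R=BWWR D=YBYW L=GBOO
Query: U face = YGWR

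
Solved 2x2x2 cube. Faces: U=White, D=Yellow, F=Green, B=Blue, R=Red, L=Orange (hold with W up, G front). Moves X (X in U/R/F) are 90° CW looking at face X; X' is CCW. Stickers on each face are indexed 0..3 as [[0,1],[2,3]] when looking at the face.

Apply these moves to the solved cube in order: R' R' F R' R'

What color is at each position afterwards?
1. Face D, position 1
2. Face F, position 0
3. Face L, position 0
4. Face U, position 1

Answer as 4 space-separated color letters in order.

Answer: Y G O R

Derivation:
After move 1 (R'): R=RRRR U=WBWB F=GWGW D=YGYG B=YBYB
After move 2 (R'): R=RRRR U=WYWY F=GBGB D=YWYW B=GBGB
After move 3 (F): F=GGBB U=WYOO R=WRYR D=RRYW L=OYOW
After move 4 (R'): R=RRWY U=WGOG F=GYBO D=RGYB B=WBRB
After move 5 (R'): R=RYRW U=WROW F=GGBG D=RYYO B=BBGB
Query 1: D[1] = Y
Query 2: F[0] = G
Query 3: L[0] = O
Query 4: U[1] = R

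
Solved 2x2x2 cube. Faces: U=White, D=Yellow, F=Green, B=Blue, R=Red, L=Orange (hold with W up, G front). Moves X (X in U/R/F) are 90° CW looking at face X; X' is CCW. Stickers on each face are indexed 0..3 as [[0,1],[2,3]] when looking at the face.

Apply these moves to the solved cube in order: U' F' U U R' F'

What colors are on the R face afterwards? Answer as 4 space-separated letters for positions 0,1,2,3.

After move 1 (U'): U=WWWW F=OOGG R=GGRR B=RRBB L=BBOO
After move 2 (F'): F=OGOG U=WWGR R=YGYR D=BOYY L=BWOW
After move 3 (U): U=GWRW F=YGOG R=RRYR B=BWBB L=OGOW
After move 4 (U): U=RGWW F=RROG R=BWYR B=OGBB L=YGOW
After move 5 (R'): R=WRBY U=RBWO F=RGOW D=BRYG B=YGOB
After move 6 (F'): F=GWRO U=RBWB R=RRBY D=GWYG L=YOOW
Query: R face = RRBY

Answer: R R B Y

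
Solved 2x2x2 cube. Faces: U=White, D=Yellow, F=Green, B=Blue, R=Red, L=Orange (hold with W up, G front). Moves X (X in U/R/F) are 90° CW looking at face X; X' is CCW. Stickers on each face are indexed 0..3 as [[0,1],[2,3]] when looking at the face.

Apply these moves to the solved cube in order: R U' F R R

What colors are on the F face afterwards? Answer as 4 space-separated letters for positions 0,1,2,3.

Answer: G W Y R

Derivation:
After move 1 (R): R=RRRR U=WGWG F=GYGY D=YBYB B=WBWB
After move 2 (U'): U=GGWW F=OOGY R=GYRR B=RRWB L=WBOO
After move 3 (F): F=GOYO U=GGOB R=WYWR D=RGYB L=WYOB
After move 4 (R): R=WWRY U=GOOO F=GGYB D=RWYR B=BRGB
After move 5 (R): R=RWYW U=GGOB F=GWYR D=RGYB B=OROB
Query: F face = GWYR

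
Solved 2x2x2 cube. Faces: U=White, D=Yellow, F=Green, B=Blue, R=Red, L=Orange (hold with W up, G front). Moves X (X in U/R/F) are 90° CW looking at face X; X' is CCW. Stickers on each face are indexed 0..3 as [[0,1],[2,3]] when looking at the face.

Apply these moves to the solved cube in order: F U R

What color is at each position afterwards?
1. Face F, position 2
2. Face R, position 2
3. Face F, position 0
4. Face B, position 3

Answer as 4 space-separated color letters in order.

Answer: G R W B

Derivation:
After move 1 (F): F=GGGG U=WWOO R=WRWR D=RRYY L=OYOY
After move 2 (U): U=OWOW F=WRGG R=BBWR B=OYBB L=GGOY
After move 3 (R): R=WBRB U=OROG F=WRGY D=RBYO B=WYWB
Query 1: F[2] = G
Query 2: R[2] = R
Query 3: F[0] = W
Query 4: B[3] = B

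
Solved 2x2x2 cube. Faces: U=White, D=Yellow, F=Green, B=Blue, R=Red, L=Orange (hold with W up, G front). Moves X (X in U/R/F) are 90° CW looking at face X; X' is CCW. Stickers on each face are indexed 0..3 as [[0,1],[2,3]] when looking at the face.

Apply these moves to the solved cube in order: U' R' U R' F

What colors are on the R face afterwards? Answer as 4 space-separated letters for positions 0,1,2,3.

Answer: R R B G

Derivation:
After move 1 (U'): U=WWWW F=OOGG R=GGRR B=RRBB L=BBOO
After move 2 (R'): R=GRGR U=WBWR F=OWGW D=YOYG B=YRYB
After move 3 (U): U=WWRB F=GRGW R=YRGR B=BBYB L=OWOO
After move 4 (R'): R=RRYG U=WYRB F=GWGB D=YRYW B=GBOB
After move 5 (F): F=GGBW U=WYOW R=RRBG D=YRYW L=OYOR
Query: R face = RRBG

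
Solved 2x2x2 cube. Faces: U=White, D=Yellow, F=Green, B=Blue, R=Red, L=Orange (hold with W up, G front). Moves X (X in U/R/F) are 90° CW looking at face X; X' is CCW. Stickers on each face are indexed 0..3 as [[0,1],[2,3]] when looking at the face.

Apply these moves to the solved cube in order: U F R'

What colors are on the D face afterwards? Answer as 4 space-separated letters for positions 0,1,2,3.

After move 1 (U): U=WWWW F=RRGG R=BBRR B=OOBB L=GGOO
After move 2 (F): F=GRGR U=WWOG R=WBWR D=RBYY L=GYOY
After move 3 (R'): R=BRWW U=WBOO F=GWGG D=RRYR B=YOBB
Query: D face = RRYR

Answer: R R Y R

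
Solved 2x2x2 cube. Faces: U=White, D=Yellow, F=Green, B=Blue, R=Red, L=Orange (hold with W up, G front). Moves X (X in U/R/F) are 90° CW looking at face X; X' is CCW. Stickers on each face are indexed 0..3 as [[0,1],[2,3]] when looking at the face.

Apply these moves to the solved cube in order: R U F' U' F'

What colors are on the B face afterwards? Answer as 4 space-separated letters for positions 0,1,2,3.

After move 1 (R): R=RRRR U=WGWG F=GYGY D=YBYB B=WBWB
After move 2 (U): U=WWGG F=RRGY R=WBRR B=OOWB L=GYOO
After move 3 (F'): F=RYRG U=WWWR R=BBYR D=YOYB L=GGOG
After move 4 (U'): U=WRWW F=GGRG R=RYYR B=BBWB L=OOOG
After move 5 (F'): F=GGGR U=WRRY R=OYYR D=OGYB L=OWOW
Query: B face = BBWB

Answer: B B W B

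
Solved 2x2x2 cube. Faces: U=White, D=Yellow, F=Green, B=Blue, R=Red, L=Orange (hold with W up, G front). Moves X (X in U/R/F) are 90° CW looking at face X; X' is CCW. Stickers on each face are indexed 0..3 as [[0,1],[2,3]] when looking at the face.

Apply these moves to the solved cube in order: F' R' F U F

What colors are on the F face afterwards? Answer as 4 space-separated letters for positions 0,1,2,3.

After move 1 (F'): F=GGGG U=WWRR R=YRYR D=OOYY L=OWOW
After move 2 (R'): R=RRYY U=WBRB F=GWGR D=OGYG B=YBOB
After move 3 (F): F=GGRW U=WBWW R=RRBY D=YRYG L=OOOG
After move 4 (U): U=WWWB F=RRRW R=YBBY B=OOOB L=GGOG
After move 5 (F): F=RRWR U=WWGG R=WBBY D=BYYG L=GYOR
Query: F face = RRWR

Answer: R R W R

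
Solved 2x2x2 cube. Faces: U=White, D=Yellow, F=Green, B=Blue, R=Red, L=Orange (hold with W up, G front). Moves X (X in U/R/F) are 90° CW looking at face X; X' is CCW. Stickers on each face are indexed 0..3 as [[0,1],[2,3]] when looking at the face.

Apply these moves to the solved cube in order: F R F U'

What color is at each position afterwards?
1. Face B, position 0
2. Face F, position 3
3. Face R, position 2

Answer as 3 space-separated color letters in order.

After move 1 (F): F=GGGG U=WWOO R=WRWR D=RRYY L=OYOY
After move 2 (R): R=WWRR U=WGOG F=GRGY D=RBYB B=OBWB
After move 3 (F): F=GGYR U=WGYY R=OWGR D=RWYB L=OROB
After move 4 (U'): U=GYWY F=ORYR R=GGGR B=OWWB L=OBOB
Query 1: B[0] = O
Query 2: F[3] = R
Query 3: R[2] = G

Answer: O R G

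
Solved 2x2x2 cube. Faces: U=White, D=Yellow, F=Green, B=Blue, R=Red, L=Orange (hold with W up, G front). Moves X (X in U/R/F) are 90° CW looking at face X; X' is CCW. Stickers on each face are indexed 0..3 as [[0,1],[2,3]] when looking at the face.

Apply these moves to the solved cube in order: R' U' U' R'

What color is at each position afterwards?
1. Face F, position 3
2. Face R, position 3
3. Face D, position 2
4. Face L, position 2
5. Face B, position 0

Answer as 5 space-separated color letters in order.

Answer: W R Y O G

Derivation:
After move 1 (R'): R=RRRR U=WBWB F=GWGW D=YGYG B=YBYB
After move 2 (U'): U=BBWW F=OOGW R=GWRR B=RRYB L=YBOO
After move 3 (U'): U=BWBW F=YBGW R=OORR B=GWYB L=RROO
After move 4 (R'): R=OROR U=BYBG F=YWGW D=YBYW B=GWGB
Query 1: F[3] = W
Query 2: R[3] = R
Query 3: D[2] = Y
Query 4: L[2] = O
Query 5: B[0] = G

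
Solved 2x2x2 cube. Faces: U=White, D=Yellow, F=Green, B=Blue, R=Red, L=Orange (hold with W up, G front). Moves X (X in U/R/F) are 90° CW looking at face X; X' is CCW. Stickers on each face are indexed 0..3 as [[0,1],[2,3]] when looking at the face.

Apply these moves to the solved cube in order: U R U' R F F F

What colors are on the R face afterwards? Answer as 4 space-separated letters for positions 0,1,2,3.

Answer: W R Y Y

Derivation:
After move 1 (U): U=WWWW F=RRGG R=BBRR B=OOBB L=GGOO
After move 2 (R): R=RBRB U=WRWG F=RYGY D=YBYO B=WOWB
After move 3 (U'): U=RGWW F=GGGY R=RYRB B=RBWB L=WOOO
After move 4 (R): R=RRBY U=RGWY F=GBGO D=YWYR B=WBGB
After move 5 (F): F=GGOB U=RGOO R=WRYY D=BRYR L=WYOW
After move 6 (F): F=OGBG U=RGWY R=OROY D=YWYR L=WBOR
After move 7 (F): F=BOGG U=RGRB R=WRYY D=OOYR L=WYOW
Query: R face = WRYY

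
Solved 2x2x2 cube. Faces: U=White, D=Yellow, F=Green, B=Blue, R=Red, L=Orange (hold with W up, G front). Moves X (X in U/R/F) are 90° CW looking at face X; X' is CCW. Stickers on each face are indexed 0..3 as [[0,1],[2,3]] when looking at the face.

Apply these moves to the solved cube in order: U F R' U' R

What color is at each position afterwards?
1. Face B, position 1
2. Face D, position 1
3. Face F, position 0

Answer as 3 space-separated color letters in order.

Answer: R B G

Derivation:
After move 1 (U): U=WWWW F=RRGG R=BBRR B=OOBB L=GGOO
After move 2 (F): F=GRGR U=WWOG R=WBWR D=RBYY L=GYOY
After move 3 (R'): R=BRWW U=WBOO F=GWGG D=RRYR B=YOBB
After move 4 (U'): U=BOWO F=GYGG R=GWWW B=BRBB L=YOOY
After move 5 (R): R=WGWW U=BYWG F=GRGR D=RBYB B=OROB
Query 1: B[1] = R
Query 2: D[1] = B
Query 3: F[0] = G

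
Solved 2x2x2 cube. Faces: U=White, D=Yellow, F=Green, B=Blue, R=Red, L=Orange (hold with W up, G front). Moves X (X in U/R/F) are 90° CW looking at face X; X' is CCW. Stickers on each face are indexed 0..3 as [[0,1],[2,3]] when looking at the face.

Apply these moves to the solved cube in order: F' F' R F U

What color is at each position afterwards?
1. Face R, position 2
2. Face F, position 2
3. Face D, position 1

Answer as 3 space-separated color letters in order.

Answer: G Y O

Derivation:
After move 1 (F'): F=GGGG U=WWRR R=YRYR D=OOYY L=OWOW
After move 2 (F'): F=GGGG U=WWYY R=OROR D=WWYY L=OROR
After move 3 (R): R=OORR U=WGYG F=GWGY D=WBYB B=YBWB
After move 4 (F): F=GGYW U=WGRR R=YOGR D=ROYB L=OWOB
After move 5 (U): U=RWRG F=YOYW R=YBGR B=OWWB L=GGOB
Query 1: R[2] = G
Query 2: F[2] = Y
Query 3: D[1] = O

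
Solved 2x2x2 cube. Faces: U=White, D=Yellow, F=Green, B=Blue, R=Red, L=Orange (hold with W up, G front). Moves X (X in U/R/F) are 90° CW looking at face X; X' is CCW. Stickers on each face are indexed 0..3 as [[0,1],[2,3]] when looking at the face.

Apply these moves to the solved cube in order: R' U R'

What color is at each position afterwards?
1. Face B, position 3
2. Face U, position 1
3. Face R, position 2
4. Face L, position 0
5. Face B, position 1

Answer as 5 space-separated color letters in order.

After move 1 (R'): R=RRRR U=WBWB F=GWGW D=YGYG B=YBYB
After move 2 (U): U=WWBB F=RRGW R=YBRR B=OOYB L=GWOO
After move 3 (R'): R=BRYR U=WYBO F=RWGB D=YRYW B=GOGB
Query 1: B[3] = B
Query 2: U[1] = Y
Query 3: R[2] = Y
Query 4: L[0] = G
Query 5: B[1] = O

Answer: B Y Y G O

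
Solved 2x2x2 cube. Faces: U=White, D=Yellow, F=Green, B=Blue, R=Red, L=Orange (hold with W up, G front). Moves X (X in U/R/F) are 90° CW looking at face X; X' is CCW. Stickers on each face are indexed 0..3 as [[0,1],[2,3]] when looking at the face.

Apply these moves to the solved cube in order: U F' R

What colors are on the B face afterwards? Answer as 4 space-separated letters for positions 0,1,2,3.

After move 1 (U): U=WWWW F=RRGG R=BBRR B=OOBB L=GGOO
After move 2 (F'): F=RGRG U=WWBR R=YBYR D=GOYY L=GWOW
After move 3 (R): R=YYRB U=WGBG F=RORY D=GBYO B=ROWB
Query: B face = ROWB

Answer: R O W B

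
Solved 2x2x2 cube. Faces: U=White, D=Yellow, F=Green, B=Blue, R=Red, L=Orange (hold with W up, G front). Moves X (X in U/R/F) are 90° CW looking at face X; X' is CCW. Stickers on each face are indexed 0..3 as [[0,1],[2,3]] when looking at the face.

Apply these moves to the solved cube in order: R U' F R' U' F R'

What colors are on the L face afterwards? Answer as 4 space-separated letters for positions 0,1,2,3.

Answer: B R O O

Derivation:
After move 1 (R): R=RRRR U=WGWG F=GYGY D=YBYB B=WBWB
After move 2 (U'): U=GGWW F=OOGY R=GYRR B=RRWB L=WBOO
After move 3 (F): F=GOYO U=GGOB R=WYWR D=RGYB L=WYOB
After move 4 (R'): R=YRWW U=GWOR F=GGYB D=ROYO B=BRGB
After move 5 (U'): U=WRGO F=WYYB R=GGWW B=YRGB L=BROB
After move 6 (F): F=YWBY U=WRBR R=GGOW D=WGYO L=BROO
After move 7 (R'): R=GWGO U=WGBY F=YRBR D=WWYY B=ORGB
Query: L face = BROO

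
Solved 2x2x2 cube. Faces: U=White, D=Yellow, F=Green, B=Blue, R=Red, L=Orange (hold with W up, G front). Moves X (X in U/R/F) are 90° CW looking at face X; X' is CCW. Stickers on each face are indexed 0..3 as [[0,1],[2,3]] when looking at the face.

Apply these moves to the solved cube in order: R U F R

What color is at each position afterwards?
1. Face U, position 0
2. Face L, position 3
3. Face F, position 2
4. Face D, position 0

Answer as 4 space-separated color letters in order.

After move 1 (R): R=RRRR U=WGWG F=GYGY D=YBYB B=WBWB
After move 2 (U): U=WWGG F=RRGY R=WBRR B=OOWB L=GYOO
After move 3 (F): F=GRYR U=WWOY R=GBGR D=RWYB L=GYOB
After move 4 (R): R=GGRB U=WROR F=GWYB D=RWYO B=YOWB
Query 1: U[0] = W
Query 2: L[3] = B
Query 3: F[2] = Y
Query 4: D[0] = R

Answer: W B Y R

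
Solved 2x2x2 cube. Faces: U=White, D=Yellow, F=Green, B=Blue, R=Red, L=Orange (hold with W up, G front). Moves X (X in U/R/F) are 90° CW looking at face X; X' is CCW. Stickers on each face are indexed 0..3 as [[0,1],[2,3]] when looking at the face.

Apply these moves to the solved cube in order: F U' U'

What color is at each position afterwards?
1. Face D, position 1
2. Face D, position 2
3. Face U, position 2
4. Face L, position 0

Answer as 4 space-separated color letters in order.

After move 1 (F): F=GGGG U=WWOO R=WRWR D=RRYY L=OYOY
After move 2 (U'): U=WOWO F=OYGG R=GGWR B=WRBB L=BBOY
After move 3 (U'): U=OOWW F=BBGG R=OYWR B=GGBB L=WROY
Query 1: D[1] = R
Query 2: D[2] = Y
Query 3: U[2] = W
Query 4: L[0] = W

Answer: R Y W W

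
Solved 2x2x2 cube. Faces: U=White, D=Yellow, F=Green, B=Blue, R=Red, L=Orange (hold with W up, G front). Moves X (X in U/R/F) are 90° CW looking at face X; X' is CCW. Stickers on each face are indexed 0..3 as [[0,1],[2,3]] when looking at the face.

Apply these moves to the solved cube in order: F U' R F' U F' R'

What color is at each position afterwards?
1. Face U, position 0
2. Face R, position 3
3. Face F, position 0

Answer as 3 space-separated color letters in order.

After move 1 (F): F=GGGG U=WWOO R=WRWR D=RRYY L=OYOY
After move 2 (U'): U=WOWO F=OYGG R=GGWR B=WRBB L=BBOY
After move 3 (R): R=WGRG U=WYWG F=ORGY D=RBYW B=OROB
After move 4 (F'): F=RYOG U=WYWR R=BGRG D=BYYW L=BGOW
After move 5 (U): U=WWRY F=BGOG R=ORRG B=BGOB L=RYOW
After move 6 (F'): F=GGBO U=WWOR R=YRBG D=YWYW L=RYOR
After move 7 (R'): R=RGYB U=WOOB F=GWBR D=YGYO B=WGWB
Query 1: U[0] = W
Query 2: R[3] = B
Query 3: F[0] = G

Answer: W B G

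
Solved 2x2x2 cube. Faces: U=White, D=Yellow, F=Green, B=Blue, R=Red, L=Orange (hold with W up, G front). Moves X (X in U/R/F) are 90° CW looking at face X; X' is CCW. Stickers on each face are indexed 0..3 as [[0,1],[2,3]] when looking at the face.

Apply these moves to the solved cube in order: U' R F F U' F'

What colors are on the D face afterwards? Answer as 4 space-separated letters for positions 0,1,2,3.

Answer: R R Y R

Derivation:
After move 1 (U'): U=WWWW F=OOGG R=GGRR B=RRBB L=BBOO
After move 2 (R): R=RGRG U=WOWG F=OYGY D=YBYR B=WRWB
After move 3 (F): F=GOYY U=WOOB R=WGGG D=RRYR L=BYOB
After move 4 (F): F=YGYO U=WOBY R=OGBG D=GWYR L=BROR
After move 5 (U'): U=OYWB F=BRYO R=YGBG B=OGWB L=WROR
After move 6 (F'): F=ROBY U=OYYB R=WGGG D=RRYR L=WBOW
Query: D face = RRYR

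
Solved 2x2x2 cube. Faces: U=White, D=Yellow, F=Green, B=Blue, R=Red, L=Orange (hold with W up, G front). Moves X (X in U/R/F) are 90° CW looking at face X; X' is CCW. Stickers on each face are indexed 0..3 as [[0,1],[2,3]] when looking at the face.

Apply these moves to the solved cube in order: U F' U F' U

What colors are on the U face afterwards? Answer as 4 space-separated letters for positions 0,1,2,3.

After move 1 (U): U=WWWW F=RRGG R=BBRR B=OOBB L=GGOO
After move 2 (F'): F=RGRG U=WWBR R=YBYR D=GOYY L=GWOW
After move 3 (U): U=BWRW F=YBRG R=OOYR B=GWBB L=RGOW
After move 4 (F'): F=BGYR U=BWOY R=OOGR D=GWYY L=RWOR
After move 5 (U): U=OBYW F=OOYR R=GWGR B=RWBB L=BGOR
Query: U face = OBYW

Answer: O B Y W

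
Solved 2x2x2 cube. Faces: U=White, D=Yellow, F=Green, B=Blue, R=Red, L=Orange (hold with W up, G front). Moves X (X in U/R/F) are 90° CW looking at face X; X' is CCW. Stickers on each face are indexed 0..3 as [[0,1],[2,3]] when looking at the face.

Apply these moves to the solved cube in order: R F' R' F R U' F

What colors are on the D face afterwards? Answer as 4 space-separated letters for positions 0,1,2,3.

Answer: Y G Y B

Derivation:
After move 1 (R): R=RRRR U=WGWG F=GYGY D=YBYB B=WBWB
After move 2 (F'): F=YYGG U=WGRR R=BRYR D=OOYB L=OGOW
After move 3 (R'): R=RRBY U=WWRW F=YGGR D=OYYG B=BBOB
After move 4 (F): F=GYRG U=WWWG R=RRWY D=BRYG L=OOOY
After move 5 (R): R=WRYR U=WYWG F=GRRG D=BOYB B=GBWB
After move 6 (U'): U=YGWW F=OORG R=GRYR B=WRWB L=GBOY
After move 7 (F): F=ROGO U=YGYB R=WRWR D=YGYB L=GBOO
Query: D face = YGYB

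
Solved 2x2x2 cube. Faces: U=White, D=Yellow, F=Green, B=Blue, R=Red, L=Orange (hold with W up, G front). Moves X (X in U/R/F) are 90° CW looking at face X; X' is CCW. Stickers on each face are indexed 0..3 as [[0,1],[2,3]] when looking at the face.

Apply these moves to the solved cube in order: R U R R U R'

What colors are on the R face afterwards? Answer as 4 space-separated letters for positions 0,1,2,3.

After move 1 (R): R=RRRR U=WGWG F=GYGY D=YBYB B=WBWB
After move 2 (U): U=WWGG F=RRGY R=WBRR B=OOWB L=GYOO
After move 3 (R): R=RWRB U=WRGY F=RBGB D=YWYO B=GOWB
After move 4 (R): R=RRBW U=WBGB F=RWGO D=YWYG B=YORB
After move 5 (U): U=GWBB F=RRGO R=YOBW B=GYRB L=RWOO
After move 6 (R'): R=OWYB U=GRBG F=RWGB D=YRYO B=GYWB
Query: R face = OWYB

Answer: O W Y B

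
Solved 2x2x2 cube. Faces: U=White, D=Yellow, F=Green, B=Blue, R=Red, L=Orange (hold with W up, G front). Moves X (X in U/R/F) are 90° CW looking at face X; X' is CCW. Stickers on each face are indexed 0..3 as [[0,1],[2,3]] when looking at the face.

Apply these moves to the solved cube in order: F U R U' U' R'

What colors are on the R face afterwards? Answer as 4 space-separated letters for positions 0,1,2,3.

Answer: G B G R

Derivation:
After move 1 (F): F=GGGG U=WWOO R=WRWR D=RRYY L=OYOY
After move 2 (U): U=OWOW F=WRGG R=BBWR B=OYBB L=GGOY
After move 3 (R): R=WBRB U=OROG F=WRGY D=RBYO B=WYWB
After move 4 (U'): U=RGOO F=GGGY R=WRRB B=WBWB L=WYOY
After move 5 (U'): U=GORO F=WYGY R=GGRB B=WRWB L=WBOY
After move 6 (R'): R=GBGR U=GWRW F=WOGO D=RYYY B=ORBB
Query: R face = GBGR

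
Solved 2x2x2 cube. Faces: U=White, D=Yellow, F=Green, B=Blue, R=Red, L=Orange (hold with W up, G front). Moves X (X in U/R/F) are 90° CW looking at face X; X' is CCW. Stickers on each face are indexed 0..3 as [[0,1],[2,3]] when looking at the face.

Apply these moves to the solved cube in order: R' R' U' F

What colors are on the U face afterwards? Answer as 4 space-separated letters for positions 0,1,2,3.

Answer: Y Y O B

Derivation:
After move 1 (R'): R=RRRR U=WBWB F=GWGW D=YGYG B=YBYB
After move 2 (R'): R=RRRR U=WYWY F=GBGB D=YWYW B=GBGB
After move 3 (U'): U=YYWW F=OOGB R=GBRR B=RRGB L=GBOO
After move 4 (F): F=GOBO U=YYOB R=WBWR D=RGYW L=GYOW
Query: U face = YYOB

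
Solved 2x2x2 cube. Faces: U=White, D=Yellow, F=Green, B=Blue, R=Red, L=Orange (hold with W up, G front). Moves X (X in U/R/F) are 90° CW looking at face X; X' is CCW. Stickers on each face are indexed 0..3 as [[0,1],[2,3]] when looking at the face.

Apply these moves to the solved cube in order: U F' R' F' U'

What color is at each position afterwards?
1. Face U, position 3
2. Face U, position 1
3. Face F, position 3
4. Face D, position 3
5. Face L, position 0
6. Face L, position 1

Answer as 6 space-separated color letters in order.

Answer: B Y R G Y O

Derivation:
After move 1 (U): U=WWWW F=RRGG R=BBRR B=OOBB L=GGOO
After move 2 (F'): F=RGRG U=WWBR R=YBYR D=GOYY L=GWOW
After move 3 (R'): R=BRYY U=WBBO F=RWRR D=GGYG B=YOOB
After move 4 (F'): F=WRRR U=WBBY R=GRGY D=WWYG L=GOOB
After move 5 (U'): U=BYWB F=GORR R=WRGY B=GROB L=YOOB
Query 1: U[3] = B
Query 2: U[1] = Y
Query 3: F[3] = R
Query 4: D[3] = G
Query 5: L[0] = Y
Query 6: L[1] = O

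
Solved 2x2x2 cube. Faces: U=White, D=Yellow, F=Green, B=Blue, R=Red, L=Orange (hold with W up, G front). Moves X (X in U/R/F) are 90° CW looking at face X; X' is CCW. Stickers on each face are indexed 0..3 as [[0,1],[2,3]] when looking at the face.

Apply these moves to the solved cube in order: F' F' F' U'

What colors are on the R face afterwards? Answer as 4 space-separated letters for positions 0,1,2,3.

After move 1 (F'): F=GGGG U=WWRR R=YRYR D=OOYY L=OWOW
After move 2 (F'): F=GGGG U=WWYY R=OROR D=WWYY L=OROR
After move 3 (F'): F=GGGG U=WWOO R=WRWR D=RRYY L=OYOY
After move 4 (U'): U=WOWO F=OYGG R=GGWR B=WRBB L=BBOY
Query: R face = GGWR

Answer: G G W R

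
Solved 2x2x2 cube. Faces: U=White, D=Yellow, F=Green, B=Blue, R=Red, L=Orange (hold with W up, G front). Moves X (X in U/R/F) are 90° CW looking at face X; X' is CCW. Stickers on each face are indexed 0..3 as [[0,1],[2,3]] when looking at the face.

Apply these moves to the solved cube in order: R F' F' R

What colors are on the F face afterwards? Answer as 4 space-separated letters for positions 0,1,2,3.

Answer: Y W Y B

Derivation:
After move 1 (R): R=RRRR U=WGWG F=GYGY D=YBYB B=WBWB
After move 2 (F'): F=YYGG U=WGRR R=BRYR D=OOYB L=OGOW
After move 3 (F'): F=YGYG U=WGBY R=OROR D=GWYB L=OROR
After move 4 (R): R=OORR U=WGBG F=YWYB D=GWYW B=YBGB
Query: F face = YWYB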